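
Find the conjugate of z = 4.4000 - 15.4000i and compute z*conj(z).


z_bar = 4.4000 + 15.4000i
z*z_bar = 4.4^2 + (-15.4)^2 = 19.36 + 237.16 = 256.52

z_bar = 4.4000 + 15.4000i, z*z_bar = 256.52


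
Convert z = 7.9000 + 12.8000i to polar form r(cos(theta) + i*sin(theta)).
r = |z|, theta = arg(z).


r = sqrt(62.41+163.84) = sqrt(226.25) = 15.0416
theta = atan2(12.8, 7.9) = 58.3176 degrees

r = 15.0416, theta = 58.3176 degrees


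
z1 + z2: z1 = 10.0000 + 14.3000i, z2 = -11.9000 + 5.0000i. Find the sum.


Real: 10 - 11.9 = -1.9
Imag: 14.3 + 5 = 19.3

-1.9000 + 19.3000i


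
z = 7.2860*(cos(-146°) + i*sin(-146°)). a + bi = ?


a = 7.2860*cos(-146°) = 7.2860*(-0.82904) = -6.0404
b = 7.2860*sin(-146°) = 7.2860*(-0.5592) = -4.0743

-6.0404 - 4.0743i


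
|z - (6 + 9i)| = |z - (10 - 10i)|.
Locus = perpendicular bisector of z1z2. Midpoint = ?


Equal distances means the locus is the perpendicular bisector of z1 and z2.
Midpoint = ((6+10)/2, (9+(-10))/2) = (8.0000, -0.5000)

Perpendicular bisector through (8.0000, -0.5000)


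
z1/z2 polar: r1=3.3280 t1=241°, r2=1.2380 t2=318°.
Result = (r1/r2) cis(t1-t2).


r = 3.3280 / 1.2380 = 2.6882
theta = 241° - 318° = -77° = 283° (mod 360)

2.6882 cis(283°)


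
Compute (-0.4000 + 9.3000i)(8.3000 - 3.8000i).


Real = -0.4*8.3 - 9.3*(-3.8) = -3.32 - (-35.34) = 32.02
Imag = -0.4*(-3.8) + 8.3*9.3 = 1.52 + 77.19 = 78.71

32.0200 + 78.7100i


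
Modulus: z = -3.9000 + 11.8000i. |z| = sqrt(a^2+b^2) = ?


|z| = sqrt((-3.9)^2 + 11.8^2) = sqrt(15.21 + 139.24) = sqrt(154.45) = 12.4278

|z| = 12.4278


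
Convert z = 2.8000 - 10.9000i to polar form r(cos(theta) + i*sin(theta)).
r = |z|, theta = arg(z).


r = sqrt(7.84+118.81) = sqrt(126.65) = 11.2539
theta = atan2(-10.9, 2.8) = -75.5933 degrees

r = 11.2539, theta = -75.5933 degrees


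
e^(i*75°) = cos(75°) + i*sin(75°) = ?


cos(75°) = 0.2588
sin(75°) = 0.9659

e^(i*75°) = 0.2588 + 0.9659i


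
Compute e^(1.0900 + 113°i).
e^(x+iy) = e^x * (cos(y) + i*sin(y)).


e^1.0900 = 2.9743
cos(113°) = -0.3907
sin(113°) = 0.9205
Real = 2.9743*(-0.3907) = -1.1621
Imag = 2.9743*0.9205 = 2.7378

-1.1621 + 2.7378i


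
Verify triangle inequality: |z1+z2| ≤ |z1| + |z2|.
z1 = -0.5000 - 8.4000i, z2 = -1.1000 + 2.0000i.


|z1| = sqrt((-0.5)^2 + (-8.4)^2) = sqrt(70.81) = 8.4149
|z2| = sqrt((-1.1)^2 + 2^2) = sqrt(5.21) = 2.2825
z1+z2 = -1.6000 - 6.4000i
|z1+z2| = sqrt(43.52) = 6.5970
|z1|+|z2| = 8.4149 + 2.2825 = 10.6974

|z1+z2| = 6.5970 ≤ |z1|+|z2| = 10.6974 (verified)


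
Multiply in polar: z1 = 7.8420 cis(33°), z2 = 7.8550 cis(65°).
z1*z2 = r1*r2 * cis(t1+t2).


r = 7.8420 * 7.8550 = 61.5989
theta = 33° + 65° = 98° = 98° (mod 360)

61.5989 cis(98°)


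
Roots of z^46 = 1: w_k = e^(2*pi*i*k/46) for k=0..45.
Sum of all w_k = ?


The sum of all 46th roots of unity is 0.
Geometric series: (1 - w^46)/(1 - w) = (1-1)/(1-w) = 0 since w^46 = 1, w ≠ 1.
Alternatively: coefficient of z^45 in z^46 - 1 is 0.

0


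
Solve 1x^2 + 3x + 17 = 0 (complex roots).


disc = 3^2 - 4*1*17 = 9 - 68 = -59
sqrt(|disc|) = sqrt(59) = 7.6811
Real part = -3/(2*1) = -1.5000
Imag part = 7.6811/(2*1) = 3.8406

-1.5000 ± 3.8406i


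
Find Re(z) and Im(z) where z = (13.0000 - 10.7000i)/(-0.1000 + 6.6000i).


Multiply by conjugate: (13.0000 - 10.7000i)(-0.1000 - 6.6000i) / ((-0.1)^2 + 6.6^2)
Numerator real = 13*(-0.1) - (10.7)*6.6 = -71.92
Numerator imag = -10.7*(-0.1) - 13*6.6 = -84.73
Denominator = 43.57
Re(z) = -71.92/43.57 = -1.6507
Im(z) = -84.73/43.57 = -1.9447

Re(z) = -1.6507, Im(z) = -1.9447


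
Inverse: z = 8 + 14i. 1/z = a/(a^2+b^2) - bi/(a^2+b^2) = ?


|z|^2 = 64+196 = 260
1/z = (8 - 14i)/260

1/z = 0.0308 - 0.0538i


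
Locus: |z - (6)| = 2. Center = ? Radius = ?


|z - z0| = r is a circle with center z0 and radius r.
Center = (6, 0), radius = 2

Circle with center (6, 0) and radius 2


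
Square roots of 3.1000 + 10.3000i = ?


|z| = sqrt(9.61+106.09) = 10.7564
sqrt((|z|+a)/2) = sqrt((10.7564+3.1)/2) = sqrt(6.9282) = 2.6321
sqrt((|z|-a)/2) = sqrt((10.7564-3.1)/2) = sqrt(3.8282) = 1.9566

±(2.6321 + 1.9566i) i.e. 2.6321 + 1.9566i and -2.6321 - 1.9566i


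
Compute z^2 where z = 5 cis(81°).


r^2 = 5^2 = 25
n*theta = 2*81° = 162° = 162° (mod 360)
a = 25*cos(162°) = -23.7764
b = 25*sin(162°) = 7.7254

25 cis(162°) = -23.7764 + 7.7254i


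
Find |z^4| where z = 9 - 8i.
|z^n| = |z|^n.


|z| = sqrt(81+64) = sqrt(145) = 12.0416
|z^4| = |z|^4 = (sqrt(145))^4 = 145^2 = 21025

|z^4| = 21025


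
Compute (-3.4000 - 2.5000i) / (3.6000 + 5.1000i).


Conjugate of z2 = 3.6000 - 5.1000i
Numerator: (-3.4000 - 2.5000i)(3.6000 - 5.1000i) = -24.9900 + 8.3400i
Denominator: 3.6^2 + 5.1^2 = 38.97
Result = (-24.9900 + 8.3400i)/38.97

-0.6413 + 0.2140i


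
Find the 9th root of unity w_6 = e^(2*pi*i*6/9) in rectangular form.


Angle = 360*6/9 = 240°
a = cos(240°) = -0.5000
b = sin(240°) = -0.8660

-0.5000 - 0.8660i


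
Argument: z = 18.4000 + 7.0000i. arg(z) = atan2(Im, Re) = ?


Re = 18.4, Im = 7
arg = atan2(7, 18.4) = 20.8286 degrees

arg(z) = 20.8286 degrees


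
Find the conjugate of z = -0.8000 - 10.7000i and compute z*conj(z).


z_bar = -0.8000 + 10.7000i
z*z_bar = (-0.8)^2 + (-10.7)^2 = 0.64 + 114.49 = 115.13

z_bar = -0.8000 + 10.7000i, z*z_bar = 115.13


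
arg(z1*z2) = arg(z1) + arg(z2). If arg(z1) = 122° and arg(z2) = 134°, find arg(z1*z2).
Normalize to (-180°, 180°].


arg(z1*z2) = 122° + 134° = 256°
Normalized to (-180°, 180°]: -104°

-104°


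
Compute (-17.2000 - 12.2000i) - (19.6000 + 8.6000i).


Real: -17.2 - 19.6 = -36.8
Imag: -12.2 - 8.6 = -20.8

-36.8000 - 20.8000i


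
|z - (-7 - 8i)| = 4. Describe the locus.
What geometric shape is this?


|z - z0| = r is a circle with center z0 and radius r.
Center = (-7, -8), radius = 4

Circle with center (-7, -8) and radius 4


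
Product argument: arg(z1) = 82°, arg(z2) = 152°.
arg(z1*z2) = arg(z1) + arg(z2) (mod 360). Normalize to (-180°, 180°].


arg(z1*z2) = 82° + 152° = 234°
Normalized to (-180°, 180°]: -126°

-126°


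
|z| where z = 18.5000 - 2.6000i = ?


|z| = sqrt(18.5^2 + (-2.6)^2) = sqrt(342.25 + 6.76) = sqrt(349.01) = 18.6818

|z| = 18.6818


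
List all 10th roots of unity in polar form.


The 10th roots of unity are cis(360k/10°) for k=0..9
Angle step = 360/10 = 36°
Primitive root: cis(36°)
Primitive root = 0.8090 + 0.5878i

10 roots at angles: 0°, 36°, 72°, 108°, 144°, 180°, 216°, 252°, 288°, 324°


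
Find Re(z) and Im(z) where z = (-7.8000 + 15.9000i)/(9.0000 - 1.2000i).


Multiply by conjugate: (-7.8000 + 15.9000i)(9.0000 + 1.2000i) / (9^2 + (-1.2)^2)
Numerator real = -7.8*9 + 15.9*(-1.2) = -89.28
Numerator imag = 15.9*9 - (-7.8)*(-1.2) = 133.74
Denominator = 82.44
Re(z) = -89.28/82.44 = -1.0830
Im(z) = 133.74/82.44 = 1.6223

Re(z) = -1.0830, Im(z) = 1.6223


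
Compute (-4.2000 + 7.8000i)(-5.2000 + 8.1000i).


Real = -4.2*(-5.2) - 7.8*8.1 = 21.84 - 63.18 = -41.34
Imag = -4.2*8.1 - (5.2)*7.8 = -34.02 - (40.56) = -74.58

-41.3400 - 74.5800i


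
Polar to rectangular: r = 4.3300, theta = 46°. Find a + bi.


a = 4.3300*cos(46°) = 4.3300*0.69466 = 3.0079
b = 4.3300*sin(46°) = 4.3300*0.71934 = 3.1147

3.0079 + 3.1147i


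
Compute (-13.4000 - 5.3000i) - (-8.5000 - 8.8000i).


Real: -13.4 + 8.5 = -4.9
Imag: -5.3 + 8.8 = 3.5

-4.9000 + 3.5000i


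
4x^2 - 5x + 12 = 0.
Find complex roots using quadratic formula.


disc = (-5)^2 - 4*4*12 = 25 - 192 = -167
sqrt(|disc|) = sqrt(167) = 12.9228
Real part = 5/(2*4) = 0.6250
Imag part = 12.9228/(2*4) = 1.6154

0.6250 ± 1.6154i


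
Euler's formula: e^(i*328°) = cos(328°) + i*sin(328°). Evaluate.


cos(328°) = 0.8480
sin(328°) = -0.5299

e^(i*328°) = 0.8480 - 0.5299i


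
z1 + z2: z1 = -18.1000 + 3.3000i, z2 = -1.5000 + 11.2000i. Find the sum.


Real: -18.1 - 1.5 = -19.6
Imag: 3.3 + 11.2 = 14.5

-19.6000 + 14.5000i


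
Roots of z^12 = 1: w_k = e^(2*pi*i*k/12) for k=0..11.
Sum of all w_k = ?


The sum of all 12th roots of unity is 0.
Geometric series: (1 - w^12)/(1 - w) = (1-1)/(1-w) = 0 since w^12 = 1, w ≠ 1.
Alternatively: coefficient of z^11 in z^12 - 1 is 0.

0


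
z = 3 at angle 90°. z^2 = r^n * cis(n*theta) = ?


r^2 = 3^2 = 9
n*theta = 2*90° = 180° = 180° (mod 360)
a = 9*cos(180°) = -9.0000
b = 9*sin(180°) = 0

9 cis(180°) = -9.0000 + 0i


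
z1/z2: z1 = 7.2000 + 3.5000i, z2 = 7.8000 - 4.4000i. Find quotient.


Conjugate of z2 = 7.8000 + 4.4000i
Numerator: (7.2000 + 3.5000i)(7.8000 + 4.4000i) = 40.7600 + 58.9800i
Denominator: 7.8^2 + (-4.4)^2 = 80.2
Result = (40.7600 + 58.9800i)/80.2

0.5082 + 0.7354i


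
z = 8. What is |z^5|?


|z| = sqrt(64+0) = sqrt(64) = 8
|z^5| = |z|^5 = 8^5 = 32768

|z^5| = 32768


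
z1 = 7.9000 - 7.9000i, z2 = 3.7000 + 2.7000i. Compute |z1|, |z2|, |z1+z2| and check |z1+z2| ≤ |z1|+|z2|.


|z1| = sqrt(7.9^2 + (-7.9)^2) = sqrt(124.82) = 11.1723
|z2| = sqrt(3.7^2 + 2.7^2) = sqrt(20.98) = 4.5804
z1+z2 = 11.6000 - 5.2000i
|z1+z2| = sqrt(161.6) = 12.7122
|z1|+|z2| = 11.1723 + 4.5804 = 15.7527

|z1+z2| = 12.7122 ≤ |z1|+|z2| = 15.7527 (verified)


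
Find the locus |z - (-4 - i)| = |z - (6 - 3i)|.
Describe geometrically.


Equal distances means the locus is the perpendicular bisector of z1 and z2.
Midpoint = ((-4+6)/2, (-1+(-3))/2) = (1.0000, -2.0000)

Perpendicular bisector through (1.0000, -2.0000)


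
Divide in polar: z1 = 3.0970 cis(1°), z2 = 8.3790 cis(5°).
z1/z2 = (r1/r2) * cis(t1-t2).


r = 3.0970 / 8.3790 = 0.3696
theta = 1° - 5° = -4° = 356° (mod 360)

0.3696 cis(356°)


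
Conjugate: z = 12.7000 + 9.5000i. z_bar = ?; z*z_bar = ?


z_bar = 12.7000 - 9.5000i
z*z_bar = 12.7^2 + 9.5^2 = 161.29 + 90.25 = 251.54

z_bar = 12.7000 - 9.5000i, z*z_bar = 251.54


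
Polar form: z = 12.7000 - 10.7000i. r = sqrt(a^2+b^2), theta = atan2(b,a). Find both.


r = sqrt(161.29+114.49) = sqrt(275.78) = 16.6066
theta = atan2(-10.7, 12.7) = -40.1148 degrees

r = 16.6066, theta = -40.1148 degrees


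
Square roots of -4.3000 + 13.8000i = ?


|z| = sqrt(18.49+190.44) = 14.4544
sqrt((|z|+a)/2) = sqrt((14.4544+(-4.3))/2) = sqrt(5.0772) = 2.2533
sqrt((|z|-a)/2) = sqrt((14.4544-(-4.3))/2) = sqrt(9.3772) = 3.0622

±(2.2533 + 3.0622i) i.e. 2.2533 + 3.0622i and -2.2533 - 3.0622i


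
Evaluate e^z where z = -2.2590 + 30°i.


e^-2.2590 = 0.10445
cos(30°) = 0.866
sin(30°) = 0.5
Real = 0.10445*0.866 = 0.0905
Imag = 0.10445*0.5 = 0.0522

0.0905 + 0.0522i


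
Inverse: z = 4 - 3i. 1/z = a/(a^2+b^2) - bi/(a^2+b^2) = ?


|z|^2 = 16+9 = 25
1/z = (4 + 3i)/25

1/z = 0.1600 + 0.1200i


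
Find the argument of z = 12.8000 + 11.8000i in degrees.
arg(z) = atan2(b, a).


Re = 12.8, Im = 11.8
arg = atan2(11.8, 12.8) = 42.6722 degrees

arg(z) = 42.6722 degrees


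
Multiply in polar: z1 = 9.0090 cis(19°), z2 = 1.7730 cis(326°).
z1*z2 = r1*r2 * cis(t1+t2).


r = 9.0090 * 1.7730 = 15.9730
theta = 19° + 326° = 345° = 345° (mod 360)

15.9730 cis(345°)


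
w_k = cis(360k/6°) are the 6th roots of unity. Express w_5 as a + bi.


Angle = 360*5/6 = 300°
a = cos(300°) = 0.5000
b = sin(300°) = -0.8660

0.5000 - 0.8660i


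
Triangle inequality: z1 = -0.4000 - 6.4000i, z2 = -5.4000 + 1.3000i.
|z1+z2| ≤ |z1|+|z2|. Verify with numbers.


|z1| = sqrt((-0.4)^2 + (-6.4)^2) = sqrt(41.12) = 6.4125
|z2| = sqrt((-5.4)^2 + 1.3^2) = sqrt(30.85) = 5.5543
z1+z2 = -5.8000 - 5.1000i
|z1+z2| = sqrt(59.65) = 7.7233
|z1|+|z2| = 6.4125 + 5.5543 = 11.9668

|z1+z2| = 7.7233 ≤ |z1|+|z2| = 11.9668 (verified)


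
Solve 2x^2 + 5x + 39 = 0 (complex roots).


disc = 5^2 - 4*2*39 = 25 - 312 = -287
sqrt(|disc|) = sqrt(287) = 16.9411
Real part = -5/(2*2) = -1.2500
Imag part = 16.9411/(2*2) = 4.2353

-1.2500 ± 4.2353i


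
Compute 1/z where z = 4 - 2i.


|z|^2 = 16+4 = 20
1/z = (4 + 2i)/20

1/z = 0.2000 + 0.1000i


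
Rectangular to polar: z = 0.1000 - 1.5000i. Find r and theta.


r = sqrt(0.01+2.25) = sqrt(2.26) = 1.5033
theta = atan2(-1.5, 0.1) = -86.1859 degrees

r = 1.5033, theta = -86.1859 degrees


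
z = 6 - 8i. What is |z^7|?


|z| = sqrt(36+64) = sqrt(100) = 10
|z^7| = |z|^7 = 10^7 = 10000000

|z^7| = 10000000


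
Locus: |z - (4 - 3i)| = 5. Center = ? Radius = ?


|z - z0| = r is a circle with center z0 and radius r.
Center = (4, -3), radius = 5

Circle with center (4, -3) and radius 5


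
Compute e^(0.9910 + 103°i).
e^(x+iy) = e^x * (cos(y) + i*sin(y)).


e^0.9910 = 2.6939
cos(103°) = -0.22495
sin(103°) = 0.9744
Real = 2.6939*(-0.22495) = -0.6060
Imag = 2.6939*0.9744 = 2.6249

-0.6060 + 2.6249i


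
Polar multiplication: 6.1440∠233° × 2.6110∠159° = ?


r = 6.1440 * 2.6110 = 16.0420
theta = 233° + 159° = 392° = 32° (mod 360)

16.0420 cis(32°)


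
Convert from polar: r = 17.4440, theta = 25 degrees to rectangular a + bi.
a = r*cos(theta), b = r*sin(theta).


a = 17.4440*cos(25°) = 17.4440*0.906308 = 15.8096
b = 17.4440*sin(25°) = 17.4440*0.42262 = 7.3722

15.8096 + 7.3722i


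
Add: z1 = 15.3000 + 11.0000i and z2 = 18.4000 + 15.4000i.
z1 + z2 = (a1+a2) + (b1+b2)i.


Real: 15.3 + 18.4 = 33.7
Imag: 11 + 15.4 = 26.4

33.7000 + 26.4000i


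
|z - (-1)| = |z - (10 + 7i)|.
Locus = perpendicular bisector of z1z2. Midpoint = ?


Equal distances means the locus is the perpendicular bisector of z1 and z2.
Midpoint = ((-1+10)/2, (0+7)/2) = (4.5000, 3.5000)

Perpendicular bisector through (4.5000, 3.5000)


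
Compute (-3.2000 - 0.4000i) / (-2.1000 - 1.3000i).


Conjugate of z2 = -2.1000 + 1.3000i
Numerator: (-3.2000 - 0.4000i)(-2.1000 + 1.3000i) = 7.2400 - 3.3200i
Denominator: (-2.1)^2 + (-1.3)^2 = 6.1
Result = (7.2400 - 3.3200i)/6.1

1.1869 - 0.5443i


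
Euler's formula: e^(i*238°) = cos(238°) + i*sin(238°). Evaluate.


cos(238°) = -0.5299
sin(238°) = -0.8480

e^(i*238°) = -0.5299 - 0.8480i


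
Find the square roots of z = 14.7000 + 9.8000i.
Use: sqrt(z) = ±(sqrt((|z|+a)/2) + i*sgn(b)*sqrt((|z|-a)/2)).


|z| = sqrt(216.09+96.04) = 17.6672
sqrt((|z|+a)/2) = sqrt((17.6672+14.7)/2) = sqrt(16.1836) = 4.0229
sqrt((|z|-a)/2) = sqrt((17.6672-14.7)/2) = sqrt(1.4836) = 1.2180

±(4.0229 + 1.2180i) i.e. 4.0229 + 1.2180i and -4.0229 - 1.2180i


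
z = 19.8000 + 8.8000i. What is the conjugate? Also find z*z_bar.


z_bar = 19.8000 - 8.8000i
z*z_bar = 19.8^2 + 8.8^2 = 392.04 + 77.44 = 469.48

z_bar = 19.8000 - 8.8000i, z*z_bar = 469.48


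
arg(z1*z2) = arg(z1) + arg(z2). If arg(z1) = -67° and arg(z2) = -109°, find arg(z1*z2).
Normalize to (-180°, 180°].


arg(z1*z2) = -67° - 109° = -176°
Normalized to (-180°, 180°]: -176°

-176°


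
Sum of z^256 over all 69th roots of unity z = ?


The roots are w_k = w^k with w = e^(2*pi*i/69), and (w^k)^256 = (w^256)^k.
So S = 1 + u + u^2 + ... + u^(68) with u = w^256.
256 = 3*69 + 49, so 256 is not a multiple of 69: u = (w^69)^3 * w^49 = w^49 ≠ 1 (w is a primitive 69th root), while u^69 = (w^69)^256 = 1.
Geometric series: S = (1 - u^69)/(1 - u) = (1 - 1)/(1 - u) = 0

S = 0


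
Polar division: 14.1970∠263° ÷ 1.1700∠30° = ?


r = 14.1970 / 1.1700 = 12.1342
theta = 263° - 30° = 233° = 233° (mod 360)

12.1342 cis(233°)


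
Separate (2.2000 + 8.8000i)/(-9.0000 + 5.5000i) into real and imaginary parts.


Multiply by conjugate: (2.2000 + 8.8000i)(-9.0000 - 5.5000i) / ((-9)^2 + 5.5^2)
Numerator real = 2.2*(-9) + 8.8*5.5 = 28.6
Numerator imag = 8.8*(-9) - 2.2*5.5 = -91.3
Denominator = 111.25
Re(z) = 28.6/111.25 = 0.2571
Im(z) = -91.3/111.25 = -0.8207

Re(z) = 0.2571, Im(z) = -0.8207


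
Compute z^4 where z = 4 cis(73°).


r^4 = 4^4 = 256
n*theta = 4*73° = 292° = 292° (mod 360)
a = 256*cos(292°) = 95.8993
b = 256*sin(292°) = -237.3591

256 cis(292°) = 95.8993 - 237.3591i


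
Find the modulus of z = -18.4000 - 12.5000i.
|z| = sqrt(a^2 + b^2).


|z| = sqrt((-18.4)^2 + (-12.5)^2) = sqrt(338.56 + 156.25) = sqrt(494.81) = 22.2443

|z| = 22.2443


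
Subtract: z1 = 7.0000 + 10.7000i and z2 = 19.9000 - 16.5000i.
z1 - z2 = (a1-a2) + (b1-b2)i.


Real: 7 - 19.9 = -12.9
Imag: 10.7 + 16.5 = 27.2

-12.9000 + 27.2000i


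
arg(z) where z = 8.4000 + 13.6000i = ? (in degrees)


Re = 8.4, Im = 13.6
arg = atan2(13.6, 8.4) = 58.2986 degrees

arg(z) = 58.2986 degrees


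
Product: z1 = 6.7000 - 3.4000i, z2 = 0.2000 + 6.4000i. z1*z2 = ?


Real = 6.7*0.2 - (-3.4)*6.4 = 1.34 - (-21.76) = 23.1
Imag = 6.7*6.4 + 0.2*(-3.4) = 42.88 - (0.68) = 42.2

23.1000 + 42.2000i


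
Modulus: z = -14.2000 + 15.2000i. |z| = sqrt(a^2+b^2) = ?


|z| = sqrt((-14.2)^2 + 15.2^2) = sqrt(201.64 + 231.04) = sqrt(432.68) = 20.8010

|z| = 20.8010


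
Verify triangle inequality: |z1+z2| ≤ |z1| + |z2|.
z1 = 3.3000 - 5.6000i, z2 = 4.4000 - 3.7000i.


|z1| = sqrt(3.3^2 + (-5.6)^2) = sqrt(42.25) = 6.5000
|z2| = sqrt(4.4^2 + (-3.7)^2) = sqrt(33.05) = 5.7489
z1+z2 = 7.7000 - 9.3000i
|z1+z2| = sqrt(145.78) = 12.0739
|z1|+|z2| = 6.5000 + 5.7489 = 12.2489

|z1+z2| = 12.0739 ≤ |z1|+|z2| = 12.2489 (verified)


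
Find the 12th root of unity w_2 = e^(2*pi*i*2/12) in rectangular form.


Angle = 360*2/12 = 60°
a = cos(60°) = 0.5000
b = sin(60°) = 0.8660

0.5000 + 0.8660i


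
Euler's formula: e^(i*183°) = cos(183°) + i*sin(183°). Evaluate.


cos(183°) = -0.9986
sin(183°) = -0.0523

e^(i*183°) = -0.9986 - 0.0523i


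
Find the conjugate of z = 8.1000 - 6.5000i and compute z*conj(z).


z_bar = 8.1000 + 6.5000i
z*z_bar = 8.1^2 + (-6.5)^2 = 65.61 + 42.25 = 107.86

z_bar = 8.1000 + 6.5000i, z*z_bar = 107.86


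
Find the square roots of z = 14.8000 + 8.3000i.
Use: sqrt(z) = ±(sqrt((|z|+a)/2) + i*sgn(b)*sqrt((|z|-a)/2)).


|z| = sqrt(219.04+68.89) = 16.9685
sqrt((|z|+a)/2) = sqrt((16.9685+14.8)/2) = sqrt(15.8843) = 3.9855
sqrt((|z|-a)/2) = sqrt((16.9685-14.8)/2) = sqrt(1.0843) = 1.0413

±(3.9855 + 1.0413i) i.e. 3.9855 + 1.0413i and -3.9855 - 1.0413i


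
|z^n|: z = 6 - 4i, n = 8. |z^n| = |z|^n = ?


|z| = sqrt(36+16) = sqrt(52) = 7.2111
|z^8| = |z|^8 = (sqrt(52))^8 = 52^4 = 7311616

|z^8| = 7311616


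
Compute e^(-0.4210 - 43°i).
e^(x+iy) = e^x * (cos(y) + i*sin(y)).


e^-0.4210 = 0.6564
cos(-43°) = 0.7314
sin(-43°) = -0.682
Real = 0.6564*0.7314 = 0.4801
Imag = 0.6564*(-0.682) = -0.4477

0.4801 - 0.4477i


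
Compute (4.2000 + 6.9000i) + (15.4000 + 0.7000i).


Real: 4.2 + 15.4 = 19.6
Imag: 6.9 + 0.7 = 7.6

19.6000 + 7.6000i


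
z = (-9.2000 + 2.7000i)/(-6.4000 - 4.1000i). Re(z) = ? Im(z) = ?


Multiply by conjugate: (-9.2000 + 2.7000i)(-6.4000 + 4.1000i) / ((-6.4)^2 + (-4.1)^2)
Numerator real = -9.2*(-6.4) + 2.7*(-4.1) = 47.81
Numerator imag = 2.7*(-6.4) - (-9.2)*(-4.1) = -55
Denominator = 57.77
Re(z) = 47.81/57.77 = 0.8276
Im(z) = -55/57.77 = -0.9521

Re(z) = 0.8276, Im(z) = -0.9521


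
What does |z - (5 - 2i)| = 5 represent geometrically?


|z - z0| = r is a circle with center z0 and radius r.
Center = (5, -2), radius = 5

Circle with center (5, -2) and radius 5


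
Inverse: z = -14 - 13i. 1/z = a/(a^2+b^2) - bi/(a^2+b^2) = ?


|z|^2 = 196+169 = 365
1/z = (-14 + 13i)/365

1/z = -0.0384 + 0.0356i


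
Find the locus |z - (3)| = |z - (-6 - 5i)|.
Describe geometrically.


Equal distances means the locus is the perpendicular bisector of z1 and z2.
Midpoint = ((3+(-6))/2, (0+(-5))/2) = (-1.5000, -2.5000)

Perpendicular bisector through (-1.5000, -2.5000)


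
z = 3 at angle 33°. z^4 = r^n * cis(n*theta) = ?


r^4 = 3^4 = 81
n*theta = 4*33° = 132° = 132° (mod 360)
a = 81*cos(132°) = -54.1996
b = 81*sin(132°) = 60.1947

81 cis(132°) = -54.1996 + 60.1947i


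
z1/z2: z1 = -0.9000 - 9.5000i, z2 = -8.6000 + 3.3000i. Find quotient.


Conjugate of z2 = -8.6000 - 3.3000i
Numerator: (-0.9000 - 9.5000i)(-8.6000 - 3.3000i) = -23.6100 + 84.6700i
Denominator: (-8.6)^2 + 3.3^2 = 84.85
Result = (-23.6100 + 84.6700i)/84.85

-0.2783 + 0.9979i


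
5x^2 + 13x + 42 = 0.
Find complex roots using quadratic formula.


disc = 13^2 - 4*5*42 = 169 - 840 = -671
sqrt(|disc|) = sqrt(671) = 25.9037
Real part = -13/(2*5) = -1.3000
Imag part = 25.9037/(2*5) = 2.5904

-1.3000 ± 2.5904i


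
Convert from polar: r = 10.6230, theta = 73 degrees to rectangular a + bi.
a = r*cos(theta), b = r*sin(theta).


a = 10.6230*cos(73°) = 10.6230*0.292372 = 3.1059
b = 10.6230*sin(73°) = 10.6230*0.9563 = 10.1588

3.1059 + 10.1588i


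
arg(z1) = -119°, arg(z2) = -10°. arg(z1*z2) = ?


arg(z1*z2) = -119° - 10° = -129°
Normalized to (-180°, 180°]: -129°

-129°


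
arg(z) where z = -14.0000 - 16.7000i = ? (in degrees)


Re = -14, Im = -16.7
arg = atan2(-16.7, -14) = -129.9739 degrees

arg(z) = -129.9739 degrees


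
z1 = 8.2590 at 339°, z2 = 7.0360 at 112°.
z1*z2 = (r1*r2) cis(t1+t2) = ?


r = 8.2590 * 7.0360 = 58.1103
theta = 339° + 112° = 451° = 91° (mod 360)

58.1103 cis(91°)


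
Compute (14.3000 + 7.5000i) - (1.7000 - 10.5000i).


Real: 14.3 - 1.7 = 12.6
Imag: 7.5 + 10.5 = 18

12.6000 + 18.0000i


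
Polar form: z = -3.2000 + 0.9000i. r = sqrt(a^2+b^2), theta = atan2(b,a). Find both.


r = sqrt(10.24+0.81) = sqrt(11.05) = 3.3242
theta = atan2(0.9, -3.2) = 164.2914 degrees

r = 3.3242, theta = 164.2914 degrees


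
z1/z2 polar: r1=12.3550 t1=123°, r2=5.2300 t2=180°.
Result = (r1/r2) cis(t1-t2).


r = 12.3550 / 5.2300 = 2.3623
theta = 123° - 180° = -57° = 303° (mod 360)

2.3623 cis(303°)


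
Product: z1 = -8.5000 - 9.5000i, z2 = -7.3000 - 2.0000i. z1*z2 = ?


Real = -8.5*(-7.3) - (-9.5)*(-2) = 62.05 - 19 = 43.05
Imag = -8.5*(-2) - (7.3)*(-9.5) = 17 + 69.35 = 86.35

43.0500 + 86.3500i


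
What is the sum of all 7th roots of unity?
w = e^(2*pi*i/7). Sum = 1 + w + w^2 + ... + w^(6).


The sum of all 7th roots of unity is 0.
Geometric series: (1 - w^7)/(1 - w) = (1-1)/(1-w) = 0 since w^7 = 1, w ≠ 1.
Alternatively: coefficient of z^6 in z^7 - 1 is 0.

0


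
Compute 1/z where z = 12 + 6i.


|z|^2 = 144+36 = 180
1/z = (12 - 6i)/180

1/z = 0.0667 - 0.0333i


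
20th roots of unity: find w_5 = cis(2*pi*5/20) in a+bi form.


Angle = 360*5/20 = 90°
a = cos(90°) = 0
b = sin(90°) = 1.0000

0 + 1.0000i


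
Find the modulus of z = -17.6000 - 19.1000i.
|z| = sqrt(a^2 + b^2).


|z| = sqrt((-17.6)^2 + (-19.1)^2) = sqrt(309.76 + 364.81) = sqrt(674.57) = 25.9725

|z| = 25.9725


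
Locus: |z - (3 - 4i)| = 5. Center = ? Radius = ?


|z - z0| = r is a circle with center z0 and radius r.
Center = (3, -4), radius = 5

Circle with center (3, -4) and radius 5


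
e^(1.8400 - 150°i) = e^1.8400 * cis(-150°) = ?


e^1.8400 = 6.2965
cos(-150°) = -0.86603
sin(-150°) = -0.5
Real = 6.2965*(-0.86603) = -5.4530
Imag = 6.2965*(-0.5) = -3.1483

-5.4530 - 3.1483i


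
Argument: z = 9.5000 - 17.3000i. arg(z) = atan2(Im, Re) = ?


Re = 9.5, Im = -17.3
arg = atan2(-17.3, 9.5) = -61.2274 degrees

arg(z) = -61.2274 degrees


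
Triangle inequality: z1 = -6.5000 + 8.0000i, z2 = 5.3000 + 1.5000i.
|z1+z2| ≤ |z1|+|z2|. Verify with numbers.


|z1| = sqrt((-6.5)^2 + 8^2) = sqrt(106.25) = 10.3078
|z2| = sqrt(5.3^2 + 1.5^2) = sqrt(30.34) = 5.5082
z1+z2 = -1.2000 + 9.5000i
|z1+z2| = sqrt(91.69) = 9.5755
|z1|+|z2| = 10.3078 + 5.5082 = 15.8160

|z1+z2| = 9.5755 ≤ |z1|+|z2| = 15.8160 (verified)


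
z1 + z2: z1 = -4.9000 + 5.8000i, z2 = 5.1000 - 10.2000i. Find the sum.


Real: -4.9 + 5.1 = 0.2
Imag: 5.8 - 10.2 = -4.4

0.2000 - 4.4000i


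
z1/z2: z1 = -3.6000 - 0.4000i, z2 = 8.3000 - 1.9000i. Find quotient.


Conjugate of z2 = 8.3000 + 1.9000i
Numerator: (-3.6000 - 0.4000i)(8.3000 + 1.9000i) = -29.1200 - 10.1600i
Denominator: 8.3^2 + (-1.9)^2 = 72.5
Result = (-29.1200 - 10.1600i)/72.5

-0.4017 - 0.1401i


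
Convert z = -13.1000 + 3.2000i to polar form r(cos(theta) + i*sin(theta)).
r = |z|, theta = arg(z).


r = sqrt(171.61+10.24) = sqrt(181.85) = 13.4852
theta = atan2(3.2, -13.1) = 166.2729 degrees

r = 13.4852, theta = 166.2729 degrees


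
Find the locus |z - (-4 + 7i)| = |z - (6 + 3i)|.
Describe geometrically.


Equal distances means the locus is the perpendicular bisector of z1 and z2.
Midpoint = ((-4+6)/2, (7+3)/2) = (1.0000, 5.0000)

Perpendicular bisector through (1.0000, 5.0000)


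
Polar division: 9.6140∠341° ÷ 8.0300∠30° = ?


r = 9.6140 / 8.0300 = 1.1973
theta = 341° - 30° = 311° = 311° (mod 360)

1.1973 cis(311°)


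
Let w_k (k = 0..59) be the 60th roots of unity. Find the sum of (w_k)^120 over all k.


The roots are w_k = w^k with w = e^(2*pi*i/60), and (w^k)^120 = (w^120)^k.
So S = 1 + u + u^2 + ... + u^(59) with u = w^120.
120 = 2*60 + 0, so 120 is a multiple of 60 and u = (w^60)^2 = 1.
Every one of the 60 terms equals 1: S = 60

S = 60


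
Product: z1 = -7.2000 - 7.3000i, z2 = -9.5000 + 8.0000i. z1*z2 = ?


Real = -7.2*(-9.5) - (-7.3)*8 = 68.4 - (-58.4) = 126.8
Imag = -7.2*8 - (9.5)*(-7.3) = -57.6 + 69.35 = 11.75

126.8000 + 11.7500i


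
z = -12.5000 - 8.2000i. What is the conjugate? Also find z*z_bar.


z_bar = -12.5000 + 8.2000i
z*z_bar = (-12.5)^2 + (-8.2)^2 = 156.25 + 67.24 = 223.49

z_bar = -12.5000 + 8.2000i, z*z_bar = 223.49


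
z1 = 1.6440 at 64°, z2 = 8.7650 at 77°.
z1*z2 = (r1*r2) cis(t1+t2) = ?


r = 1.6440 * 8.7650 = 14.4097
theta = 64° + 77° = 141° = 141° (mod 360)

14.4097 cis(141°)


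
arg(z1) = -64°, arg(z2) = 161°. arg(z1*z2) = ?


arg(z1*z2) = -64° + 161° = 97°
Normalized to (-180°, 180°]: 97°

97°


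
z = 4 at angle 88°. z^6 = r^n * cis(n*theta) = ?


r^6 = 4^6 = 4096
n*theta = 6*88° = 528° = 168° (mod 360)
a = 4096*cos(168°) = -4006.4926
b = 4096*sin(168°) = 851.6063

4096 cis(168°) = -4006.4926 + 851.6063i


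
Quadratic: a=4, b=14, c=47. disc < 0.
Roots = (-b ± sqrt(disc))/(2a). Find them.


disc = 14^2 - 4*4*47 = 196 - 752 = -556
sqrt(|disc|) = sqrt(556) = 23.5797
Real part = -14/(2*4) = -1.7500
Imag part = 23.5797/(2*4) = 2.9475

-1.7500 ± 2.9475i


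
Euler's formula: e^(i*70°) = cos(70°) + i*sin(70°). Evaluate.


cos(70°) = 0.3420
sin(70°) = 0.9397

e^(i*70°) = 0.3420 + 0.9397i


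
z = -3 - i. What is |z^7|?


|z| = sqrt(9+1) = sqrt(10) = 3.1623
|z^7| = |z|^7 = (sqrt(10))^7 = 10^3 * sqrt(10) = 1000*sqrt(10)

|z^7| = 1000*sqrt(10) ≈ 3162.2777


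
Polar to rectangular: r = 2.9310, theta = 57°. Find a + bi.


a = 2.9310*cos(57°) = 2.9310*0.54464 = 1.5963
b = 2.9310*sin(57°) = 2.9310*0.83867 = 2.4581

1.5963 + 2.4581i


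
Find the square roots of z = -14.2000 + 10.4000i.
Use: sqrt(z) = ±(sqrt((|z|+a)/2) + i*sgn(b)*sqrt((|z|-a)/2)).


|z| = sqrt(201.64+108.16) = 17.6011
sqrt((|z|+a)/2) = sqrt((17.6011+(-14.2))/2) = sqrt(1.7006) = 1.3041
sqrt((|z|-a)/2) = sqrt((17.6011-(-14.2))/2) = sqrt(15.9006) = 3.9876

±(1.3041 + 3.9876i) i.e. 1.3041 + 3.9876i and -1.3041 - 3.9876i


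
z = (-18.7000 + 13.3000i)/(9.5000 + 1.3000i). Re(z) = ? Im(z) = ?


Multiply by conjugate: (-18.7000 + 13.3000i)(9.5000 - 1.3000i) / (9.5^2 + 1.3^2)
Numerator real = -18.7*9.5 + 13.3*1.3 = -160.36
Numerator imag = 13.3*9.5 - (-18.7)*1.3 = 150.66
Denominator = 91.94
Re(z) = -160.36/91.94 = -1.7442
Im(z) = 150.66/91.94 = 1.6387

Re(z) = -1.7442, Im(z) = 1.6387


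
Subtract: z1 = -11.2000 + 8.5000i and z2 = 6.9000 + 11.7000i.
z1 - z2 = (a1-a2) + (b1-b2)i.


Real: -11.2 - 6.9 = -18.1
Imag: 8.5 - 11.7 = -3.2

-18.1000 - 3.2000i


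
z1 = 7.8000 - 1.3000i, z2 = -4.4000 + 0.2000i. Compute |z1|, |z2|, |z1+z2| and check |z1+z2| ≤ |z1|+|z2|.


|z1| = sqrt(7.8^2 + (-1.3)^2) = sqrt(62.53) = 7.9076
|z2| = sqrt((-4.4)^2 + 0.2^2) = sqrt(19.4) = 4.4045
z1+z2 = 3.4000 - 1.1000i
|z1+z2| = sqrt(12.77) = 3.5735
|z1|+|z2| = 7.9076 + 4.4045 = 12.3121

|z1+z2| = 3.5735 ≤ |z1|+|z2| = 12.3121 (verified)


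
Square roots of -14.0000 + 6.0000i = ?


|z| = sqrt(196+36) = 15.2315
sqrt((|z|+a)/2) = sqrt((15.2315+(-14))/2) = sqrt(0.6158) = 0.7847
sqrt((|z|-a)/2) = sqrt((15.2315-(-14))/2) = sqrt(14.6158) = 3.8231

±(0.7847 + 3.8231i) i.e. 0.7847 + 3.8231i and -0.7847 - 3.8231i


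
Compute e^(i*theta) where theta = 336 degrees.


cos(336°) = 0.9135
sin(336°) = -0.4067

e^(i*336°) = 0.9135 - 0.4067i


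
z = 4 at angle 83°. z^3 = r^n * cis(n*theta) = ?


r^3 = 4^3 = 64
n*theta = 3*83° = 249° = 249° (mod 360)
a = 64*cos(249°) = -22.9355
b = 64*sin(249°) = -59.7491

64 cis(249°) = -22.9355 - 59.7491i


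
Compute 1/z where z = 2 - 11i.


|z|^2 = 4+121 = 125
1/z = (2 + 11i)/125

1/z = 0.0160 + 0.0880i


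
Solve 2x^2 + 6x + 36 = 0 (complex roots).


disc = 6^2 - 4*2*36 = 36 - 288 = -252
sqrt(|disc|) = sqrt(252) = 15.8745
Real part = -6/(2*2) = -1.5000
Imag part = 15.8745/(2*2) = 3.9686

-1.5000 ± 3.9686i


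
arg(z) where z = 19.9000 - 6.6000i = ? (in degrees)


Re = 19.9, Im = -6.6
arg = atan2(-6.6, 19.9) = -18.3485 degrees

arg(z) = -18.3485 degrees


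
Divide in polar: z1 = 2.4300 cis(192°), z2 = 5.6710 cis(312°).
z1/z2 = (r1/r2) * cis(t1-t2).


r = 2.4300 / 5.6710 = 0.4285
theta = 192° - 312° = -120° = 240° (mod 360)

0.4285 cis(240°)


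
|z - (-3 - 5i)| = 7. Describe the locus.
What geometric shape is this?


|z - z0| = r is a circle with center z0 and radius r.
Center = (-3, -5), radius = 7

Circle with center (-3, -5) and radius 7


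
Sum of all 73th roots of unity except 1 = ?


With w = e^(2*pi*i/73), all 73 of the 73th roots of unity w^0 = 1, w, ..., w^(72) sum to 0: 1 + w + ... + w^(72) = (1 - w^73)/(1 - w) = 0 since w^73 = 1, w ≠ 1.
Removing the root 1: w + w^2 + ... + w^(72) = 0 - 1 = -1

Sum = -1


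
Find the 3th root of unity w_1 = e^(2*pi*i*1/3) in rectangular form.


Angle = 360*1/3 = 120°
a = cos(120°) = -0.5000
b = sin(120°) = 0.8660

-0.5000 + 0.8660i


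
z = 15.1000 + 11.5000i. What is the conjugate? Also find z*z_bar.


z_bar = 15.1000 - 11.5000i
z*z_bar = 15.1^2 + 11.5^2 = 228.01 + 132.25 = 360.26

z_bar = 15.1000 - 11.5000i, z*z_bar = 360.26


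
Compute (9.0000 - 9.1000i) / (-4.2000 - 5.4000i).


Conjugate of z2 = -4.2000 + 5.4000i
Numerator: (9.0000 - 9.1000i)(-4.2000 + 5.4000i) = 11.3400 + 86.8200i
Denominator: (-4.2)^2 + (-5.4)^2 = 46.8
Result = (11.3400 + 86.8200i)/46.8

0.2423 + 1.8551i


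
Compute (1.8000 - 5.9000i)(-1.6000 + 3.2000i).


Real = 1.8*(-1.6) - (-5.9)*3.2 = -2.88 - (-18.88) = 16
Imag = 1.8*3.2 - (1.6)*(-5.9) = 5.76 + 9.44 = 15.2

16.0000 + 15.2000i


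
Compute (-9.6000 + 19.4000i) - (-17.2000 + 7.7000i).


Real: -9.6 + 17.2 = 7.6
Imag: 19.4 - 7.7 = 11.7

7.6000 + 11.7000i


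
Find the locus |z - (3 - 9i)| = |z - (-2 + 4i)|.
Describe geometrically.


Equal distances means the locus is the perpendicular bisector of z1 and z2.
Midpoint = ((3+(-2))/2, (-9+4)/2) = (0.5000, -2.5000)

Perpendicular bisector through (0.5000, -2.5000)


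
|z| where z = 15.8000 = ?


|z| = sqrt(15.8^2 + 0^2) = sqrt(249.64 + 0) = sqrt(249.64) = 15.8000

|z| = 15.8000


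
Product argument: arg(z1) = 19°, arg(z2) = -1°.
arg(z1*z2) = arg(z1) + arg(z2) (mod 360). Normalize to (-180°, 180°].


arg(z1*z2) = 19° - 1° = 18°
Normalized to (-180°, 180°]: 18°

18°


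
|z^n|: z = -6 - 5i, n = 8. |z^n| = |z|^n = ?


|z| = sqrt(36+25) = sqrt(61) = 7.8102
|z^8| = |z|^8 = (sqrt(61))^8 = 61^4 = 13845841

|z^8| = 13845841


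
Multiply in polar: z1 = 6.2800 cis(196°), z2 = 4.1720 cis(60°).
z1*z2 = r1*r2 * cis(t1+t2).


r = 6.2800 * 4.1720 = 26.2002
theta = 196° + 60° = 256° = 256° (mod 360)

26.2002 cis(256°)


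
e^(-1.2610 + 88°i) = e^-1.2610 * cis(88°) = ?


e^-1.2610 = 0.2834
cos(88°) = 0.0349
sin(88°) = 0.9994
Real = 0.2834*0.0349 = 0.0099
Imag = 0.2834*0.9994 = 0.2832

0.0099 + 0.2832i


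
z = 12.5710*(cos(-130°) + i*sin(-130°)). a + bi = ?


a = 12.5710*cos(-130°) = 12.5710*(-0.64279) = -8.0805
b = 12.5710*sin(-130°) = 12.5710*(-0.76604) = -9.6299

-8.0805 - 9.6299i


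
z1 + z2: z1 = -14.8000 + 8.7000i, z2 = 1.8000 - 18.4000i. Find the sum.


Real: -14.8 + 1.8 = -13
Imag: 8.7 - 18.4 = -9.7

-13.0000 - 9.7000i


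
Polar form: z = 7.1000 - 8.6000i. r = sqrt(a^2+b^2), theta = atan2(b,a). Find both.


r = sqrt(50.41+73.96) = sqrt(124.37) = 11.1521
theta = atan2(-8.6, 7.1) = -50.4576 degrees

r = 11.1521, theta = -50.4576 degrees


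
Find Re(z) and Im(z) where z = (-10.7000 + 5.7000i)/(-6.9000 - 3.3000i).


Multiply by conjugate: (-10.7000 + 5.7000i)(-6.9000 + 3.3000i) / ((-6.9)^2 + (-3.3)^2)
Numerator real = -10.7*(-6.9) + 5.7*(-3.3) = 55.02
Numerator imag = 5.7*(-6.9) - (-10.7)*(-3.3) = -74.64
Denominator = 58.5
Re(z) = 55.02/58.5 = 0.9405
Im(z) = -74.64/58.5 = -1.2759

Re(z) = 0.9405, Im(z) = -1.2759


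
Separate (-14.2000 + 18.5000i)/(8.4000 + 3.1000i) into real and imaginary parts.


Multiply by conjugate: (-14.2000 + 18.5000i)(8.4000 - 3.1000i) / (8.4^2 + 3.1^2)
Numerator real = -14.2*8.4 + 18.5*3.1 = -61.93
Numerator imag = 18.5*8.4 - (-14.2)*3.1 = 199.42
Denominator = 80.17
Re(z) = -61.93/80.17 = -0.7725
Im(z) = 199.42/80.17 = 2.4875

Re(z) = -0.7725, Im(z) = 2.4875


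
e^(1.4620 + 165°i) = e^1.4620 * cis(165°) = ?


e^1.4620 = 4.3146
cos(165°) = -0.96593
sin(165°) = 0.25882
Real = 4.3146*(-0.96593) = -4.1676
Imag = 4.3146*0.25882 = 1.1167

-4.1676 + 1.1167i


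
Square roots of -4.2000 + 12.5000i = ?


|z| = sqrt(17.64+156.25) = 13.1867
sqrt((|z|+a)/2) = sqrt((13.1867+(-4.2))/2) = sqrt(4.4934) = 2.1198
sqrt((|z|-a)/2) = sqrt((13.1867-(-4.2))/2) = sqrt(8.6934) = 2.9485

±(2.1198 + 2.9485i) i.e. 2.1198 + 2.9485i and -2.1198 - 2.9485i


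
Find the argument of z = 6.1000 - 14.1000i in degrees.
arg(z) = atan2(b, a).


Re = 6.1, Im = -14.1
arg = atan2(-14.1, 6.1) = -66.6055 degrees

arg(z) = -66.6055 degrees


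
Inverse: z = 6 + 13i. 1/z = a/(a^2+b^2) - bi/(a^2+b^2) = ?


|z|^2 = 36+169 = 205
1/z = (6 - 13i)/205

1/z = 0.0293 - 0.0634i


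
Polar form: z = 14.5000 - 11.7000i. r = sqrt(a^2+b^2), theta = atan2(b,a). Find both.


r = sqrt(210.25+136.89) = sqrt(347.14) = 18.6317
theta = atan2(-11.7, 14.5) = -38.8999 degrees

r = 18.6317, theta = -38.8999 degrees


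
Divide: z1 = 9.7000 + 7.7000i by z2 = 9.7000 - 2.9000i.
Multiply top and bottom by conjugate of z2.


Conjugate of z2 = 9.7000 + 2.9000i
Numerator: (9.7000 + 7.7000i)(9.7000 + 2.9000i) = 71.7600 + 102.8200i
Denominator: 9.7^2 + (-2.9)^2 = 102.5
Result = (71.7600 + 102.8200i)/102.5

0.7001 + 1.0031i


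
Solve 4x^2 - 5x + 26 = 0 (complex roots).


disc = (-5)^2 - 4*4*26 = 25 - 416 = -391
sqrt(|disc|) = sqrt(391) = 19.7737
Real part = 5/(2*4) = 0.6250
Imag part = 19.7737/(2*4) = 2.4717

0.6250 ± 2.4717i


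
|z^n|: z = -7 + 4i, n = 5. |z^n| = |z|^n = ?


|z| = sqrt(49+16) = sqrt(65) = 8.0623
|z^5| = |z|^5 = (sqrt(65))^5 = 65^2 * sqrt(65) = 4225*sqrt(65)

|z^5| = 4225*sqrt(65) ≈ 34063.0390


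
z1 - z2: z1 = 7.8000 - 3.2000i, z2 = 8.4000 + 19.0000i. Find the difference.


Real: 7.8 - 8.4 = -0.6
Imag: -3.2 - 19 = -22.2

-0.6000 - 22.2000i


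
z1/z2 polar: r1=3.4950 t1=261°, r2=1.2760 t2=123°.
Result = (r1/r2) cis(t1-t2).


r = 3.4950 / 1.2760 = 2.7390
theta = 261° - 123° = 138° = 138° (mod 360)

2.7390 cis(138°)


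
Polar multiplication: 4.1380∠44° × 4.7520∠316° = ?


r = 4.1380 * 4.7520 = 19.6638
theta = 44° + 316° = 360° = 0° (mod 360)

19.6638 cis(0°)


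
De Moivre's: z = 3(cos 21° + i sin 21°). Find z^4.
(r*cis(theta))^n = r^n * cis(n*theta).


r^4 = 3^4 = 81
n*theta = 4*21° = 84° = 84° (mod 360)
a = 81*cos(84°) = 8.4668
b = 81*sin(84°) = 80.5563

81 cis(84°) = 8.4668 + 80.5563i


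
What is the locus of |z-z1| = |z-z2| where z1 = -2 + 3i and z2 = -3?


Equal distances means the locus is the perpendicular bisector of z1 and z2.
Midpoint = ((-2+(-3))/2, (3+0)/2) = (-2.5000, 1.5000)

Perpendicular bisector through (-2.5000, 1.5000)


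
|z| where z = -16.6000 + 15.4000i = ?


|z| = sqrt((-16.6)^2 + 15.4^2) = sqrt(275.56 + 237.16) = sqrt(512.72) = 22.6433

|z| = 22.6433


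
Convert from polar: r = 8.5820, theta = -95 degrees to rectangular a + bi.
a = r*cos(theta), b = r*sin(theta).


a = 8.5820*cos(-95°) = 8.5820*(-0.08716) = -0.7480
b = 8.5820*sin(-95°) = 8.5820*(-0.99619) = -8.5493

-0.7480 - 8.5493i


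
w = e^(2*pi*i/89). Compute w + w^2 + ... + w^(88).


With w = e^(2*pi*i/89), all 89 of the 89th roots of unity w^0 = 1, w, ..., w^(88) sum to 0: 1 + w + ... + w^(88) = (1 - w^89)/(1 - w) = 0 since w^89 = 1, w ≠ 1.
Removing the root 1: w + w^2 + ... + w^(88) = 0 - 1 = -1

Sum = -1


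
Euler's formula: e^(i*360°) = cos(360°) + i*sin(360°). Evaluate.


cos(360°) = 1.0000
sin(360°) = 0

e^(i*360°) = 1.0000 + 0i


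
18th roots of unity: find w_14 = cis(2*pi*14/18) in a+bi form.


Angle = 360*14/18 = 280°
a = cos(280°) = 0.1736
b = sin(280°) = -0.9848

0.1736 - 0.9848i


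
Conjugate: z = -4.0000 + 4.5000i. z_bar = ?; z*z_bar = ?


z_bar = -4.0000 - 4.5000i
z*z_bar = (-4)^2 + 4.5^2 = 16 + 20.25 = 36.25

z_bar = -4.0000 - 4.5000i, z*z_bar = 36.25


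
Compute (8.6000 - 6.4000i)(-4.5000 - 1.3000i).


Real = 8.6*(-4.5) - (-6.4)*(-1.3) = -38.7 - 8.32 = -47.02
Imag = 8.6*(-1.3) - (4.5)*(-6.4) = -11.18 + 28.8 = 17.62

-47.0200 + 17.6200i


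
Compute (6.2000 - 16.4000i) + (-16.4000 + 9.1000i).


Real: 6.2 - 16.4 = -10.2
Imag: -16.4 + 9.1 = -7.3

-10.2000 - 7.3000i


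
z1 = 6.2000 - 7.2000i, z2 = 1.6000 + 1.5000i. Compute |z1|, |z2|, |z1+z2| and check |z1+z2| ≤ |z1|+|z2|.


|z1| = sqrt(6.2^2 + (-7.2)^2) = sqrt(90.28) = 9.5016
|z2| = sqrt(1.6^2 + 1.5^2) = sqrt(4.81) = 2.1932
z1+z2 = 7.8000 - 5.7000i
|z1+z2| = sqrt(93.33) = 9.6607
|z1|+|z2| = 9.5016 + 2.1932 = 11.6948

|z1+z2| = 9.6607 ≤ |z1|+|z2| = 11.6948 (verified)


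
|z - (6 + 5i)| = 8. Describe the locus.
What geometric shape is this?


|z - z0| = r is a circle with center z0 and radius r.
Center = (6, 5), radius = 8

Circle with center (6, 5) and radius 8


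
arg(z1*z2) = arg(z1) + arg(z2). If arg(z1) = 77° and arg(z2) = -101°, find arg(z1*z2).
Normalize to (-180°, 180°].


arg(z1*z2) = 77° - 101° = -24°
Normalized to (-180°, 180°]: -24°

-24°


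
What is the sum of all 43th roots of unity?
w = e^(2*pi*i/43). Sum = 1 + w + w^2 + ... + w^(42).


The sum of all 43th roots of unity is 0.
Geometric series: (1 - w^43)/(1 - w) = (1-1)/(1-w) = 0 since w^43 = 1, w ≠ 1.
Alternatively: coefficient of z^42 in z^43 - 1 is 0.

0


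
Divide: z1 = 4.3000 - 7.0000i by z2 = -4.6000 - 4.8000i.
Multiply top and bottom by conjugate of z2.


Conjugate of z2 = -4.6000 + 4.8000i
Numerator: (4.3000 - 7.0000i)(-4.6000 + 4.8000i) = 13.8200 + 52.8400i
Denominator: (-4.6)^2 + (-4.8)^2 = 44.2
Result = (13.8200 + 52.8400i)/44.2

0.3127 + 1.1955i


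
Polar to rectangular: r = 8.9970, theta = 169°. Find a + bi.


a = 8.9970*cos(169°) = 8.9970*(-0.98163) = -8.8317
b = 8.9970*sin(169°) = 8.9970*0.19081 = 1.7167

-8.8317 + 1.7167i


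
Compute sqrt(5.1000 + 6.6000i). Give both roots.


|z| = sqrt(26.01+43.56) = 8.3409
sqrt((|z|+a)/2) = sqrt((8.3409+5.1)/2) = sqrt(6.7204) = 2.5924
sqrt((|z|-a)/2) = sqrt((8.3409-5.1)/2) = sqrt(1.6204) = 1.2730

±(2.5924 + 1.2730i) i.e. 2.5924 + 1.2730i and -2.5924 - 1.2730i


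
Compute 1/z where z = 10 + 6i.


|z|^2 = 100+36 = 136
1/z = (10 - 6i)/136

1/z = 0.0735 - 0.0441i


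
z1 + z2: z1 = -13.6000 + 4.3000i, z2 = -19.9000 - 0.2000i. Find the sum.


Real: -13.6 - 19.9 = -33.5
Imag: 4.3 - 0.2 = 4.1

-33.5000 + 4.1000i


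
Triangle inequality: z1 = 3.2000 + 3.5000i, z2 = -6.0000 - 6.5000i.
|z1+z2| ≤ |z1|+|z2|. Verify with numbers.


|z1| = sqrt(3.2^2 + 3.5^2) = sqrt(22.49) = 4.7424
|z2| = sqrt((-6)^2 + (-6.5)^2) = sqrt(78.25) = 8.8459
z1+z2 = -2.8000 - 3.0000i
|z1+z2| = sqrt(16.84) = 4.1037
|z1|+|z2| = 4.7424 + 8.8459 = 13.5883

|z1+z2| = 4.1037 ≤ |z1|+|z2| = 13.5883 (verified)
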